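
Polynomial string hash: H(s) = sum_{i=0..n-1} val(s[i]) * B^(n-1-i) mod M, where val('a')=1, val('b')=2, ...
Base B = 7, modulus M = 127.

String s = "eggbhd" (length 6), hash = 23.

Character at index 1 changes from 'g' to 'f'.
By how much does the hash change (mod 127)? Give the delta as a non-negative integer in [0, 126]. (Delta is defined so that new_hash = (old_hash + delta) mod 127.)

Answer: 12

Derivation:
Delta formula: (val(new) - val(old)) * B^(n-1-k) mod M
  val('f') - val('g') = 6 - 7 = -1
  B^(n-1-k) = 7^4 mod 127 = 115
  Delta = -1 * 115 mod 127 = 12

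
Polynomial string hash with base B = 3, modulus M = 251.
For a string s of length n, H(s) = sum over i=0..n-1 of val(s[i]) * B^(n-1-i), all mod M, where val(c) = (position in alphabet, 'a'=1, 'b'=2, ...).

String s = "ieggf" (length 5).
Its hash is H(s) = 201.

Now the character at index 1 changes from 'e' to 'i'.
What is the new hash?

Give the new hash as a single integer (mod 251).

val('e') = 5, val('i') = 9
Position k = 1, exponent = n-1-k = 3
B^3 mod M = 3^3 mod 251 = 27
Delta = (9 - 5) * 27 mod 251 = 108
New hash = (201 + 108) mod 251 = 58

Answer: 58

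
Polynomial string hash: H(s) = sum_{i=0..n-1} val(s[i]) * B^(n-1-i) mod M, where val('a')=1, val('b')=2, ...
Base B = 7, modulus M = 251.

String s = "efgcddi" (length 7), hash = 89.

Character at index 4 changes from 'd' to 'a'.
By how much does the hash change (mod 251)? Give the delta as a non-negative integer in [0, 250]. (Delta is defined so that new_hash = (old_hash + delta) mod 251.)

Delta formula: (val(new) - val(old)) * B^(n-1-k) mod M
  val('a') - val('d') = 1 - 4 = -3
  B^(n-1-k) = 7^2 mod 251 = 49
  Delta = -3 * 49 mod 251 = 104

Answer: 104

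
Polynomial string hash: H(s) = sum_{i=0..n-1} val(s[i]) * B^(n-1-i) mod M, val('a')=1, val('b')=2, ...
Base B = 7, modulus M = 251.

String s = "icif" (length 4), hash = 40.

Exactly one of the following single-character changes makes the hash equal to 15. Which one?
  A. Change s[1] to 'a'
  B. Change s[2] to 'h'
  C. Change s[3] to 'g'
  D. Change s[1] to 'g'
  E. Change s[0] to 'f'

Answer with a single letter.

Answer: E

Derivation:
Option A: s[1]='c'->'a', delta=(1-3)*7^2 mod 251 = 153, hash=40+153 mod 251 = 193
Option B: s[2]='i'->'h', delta=(8-9)*7^1 mod 251 = 244, hash=40+244 mod 251 = 33
Option C: s[3]='f'->'g', delta=(7-6)*7^0 mod 251 = 1, hash=40+1 mod 251 = 41
Option D: s[1]='c'->'g', delta=(7-3)*7^2 mod 251 = 196, hash=40+196 mod 251 = 236
Option E: s[0]='i'->'f', delta=(6-9)*7^3 mod 251 = 226, hash=40+226 mod 251 = 15 <-- target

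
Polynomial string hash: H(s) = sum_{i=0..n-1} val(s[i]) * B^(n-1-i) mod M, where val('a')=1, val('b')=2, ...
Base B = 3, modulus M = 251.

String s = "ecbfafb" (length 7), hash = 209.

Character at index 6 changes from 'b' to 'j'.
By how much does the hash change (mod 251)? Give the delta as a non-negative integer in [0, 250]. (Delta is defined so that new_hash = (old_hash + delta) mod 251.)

Answer: 8

Derivation:
Delta formula: (val(new) - val(old)) * B^(n-1-k) mod M
  val('j') - val('b') = 10 - 2 = 8
  B^(n-1-k) = 3^0 mod 251 = 1
  Delta = 8 * 1 mod 251 = 8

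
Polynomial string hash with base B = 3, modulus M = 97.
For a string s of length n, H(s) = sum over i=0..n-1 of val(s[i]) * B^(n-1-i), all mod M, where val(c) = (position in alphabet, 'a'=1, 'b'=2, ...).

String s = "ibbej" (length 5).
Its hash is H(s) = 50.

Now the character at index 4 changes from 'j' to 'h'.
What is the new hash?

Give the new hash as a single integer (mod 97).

Answer: 48

Derivation:
val('j') = 10, val('h') = 8
Position k = 4, exponent = n-1-k = 0
B^0 mod M = 3^0 mod 97 = 1
Delta = (8 - 10) * 1 mod 97 = 95
New hash = (50 + 95) mod 97 = 48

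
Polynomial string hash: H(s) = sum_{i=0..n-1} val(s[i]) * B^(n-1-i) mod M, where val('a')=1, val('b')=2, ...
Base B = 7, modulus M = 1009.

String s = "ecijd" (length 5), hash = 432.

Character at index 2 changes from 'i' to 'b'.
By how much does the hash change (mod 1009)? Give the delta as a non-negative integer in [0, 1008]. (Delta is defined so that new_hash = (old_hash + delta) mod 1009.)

Delta formula: (val(new) - val(old)) * B^(n-1-k) mod M
  val('b') - val('i') = 2 - 9 = -7
  B^(n-1-k) = 7^2 mod 1009 = 49
  Delta = -7 * 49 mod 1009 = 666

Answer: 666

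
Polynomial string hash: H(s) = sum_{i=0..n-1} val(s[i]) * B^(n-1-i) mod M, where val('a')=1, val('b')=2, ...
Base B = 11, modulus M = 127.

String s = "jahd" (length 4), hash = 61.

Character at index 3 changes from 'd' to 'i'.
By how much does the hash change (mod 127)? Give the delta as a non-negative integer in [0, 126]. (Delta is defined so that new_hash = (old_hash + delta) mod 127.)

Delta formula: (val(new) - val(old)) * B^(n-1-k) mod M
  val('i') - val('d') = 9 - 4 = 5
  B^(n-1-k) = 11^0 mod 127 = 1
  Delta = 5 * 1 mod 127 = 5

Answer: 5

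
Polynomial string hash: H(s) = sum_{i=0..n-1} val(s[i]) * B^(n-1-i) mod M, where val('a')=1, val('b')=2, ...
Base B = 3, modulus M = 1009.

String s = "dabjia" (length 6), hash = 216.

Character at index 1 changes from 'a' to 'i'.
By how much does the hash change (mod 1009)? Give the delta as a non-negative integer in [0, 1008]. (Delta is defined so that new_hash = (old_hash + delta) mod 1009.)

Delta formula: (val(new) - val(old)) * B^(n-1-k) mod M
  val('i') - val('a') = 9 - 1 = 8
  B^(n-1-k) = 3^4 mod 1009 = 81
  Delta = 8 * 81 mod 1009 = 648

Answer: 648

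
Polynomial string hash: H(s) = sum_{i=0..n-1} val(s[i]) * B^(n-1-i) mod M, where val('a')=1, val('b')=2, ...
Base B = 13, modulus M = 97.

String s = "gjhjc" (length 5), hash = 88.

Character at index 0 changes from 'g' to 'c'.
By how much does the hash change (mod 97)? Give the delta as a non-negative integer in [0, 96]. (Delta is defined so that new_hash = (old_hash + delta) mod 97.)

Delta formula: (val(new) - val(old)) * B^(n-1-k) mod M
  val('c') - val('g') = 3 - 7 = -4
  B^(n-1-k) = 13^4 mod 97 = 43
  Delta = -4 * 43 mod 97 = 22

Answer: 22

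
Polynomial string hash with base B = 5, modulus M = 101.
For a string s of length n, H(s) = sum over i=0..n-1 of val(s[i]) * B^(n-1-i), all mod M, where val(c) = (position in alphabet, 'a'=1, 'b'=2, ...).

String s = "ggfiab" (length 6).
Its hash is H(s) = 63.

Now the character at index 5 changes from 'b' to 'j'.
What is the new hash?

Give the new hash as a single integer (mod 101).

Answer: 71

Derivation:
val('b') = 2, val('j') = 10
Position k = 5, exponent = n-1-k = 0
B^0 mod M = 5^0 mod 101 = 1
Delta = (10 - 2) * 1 mod 101 = 8
New hash = (63 + 8) mod 101 = 71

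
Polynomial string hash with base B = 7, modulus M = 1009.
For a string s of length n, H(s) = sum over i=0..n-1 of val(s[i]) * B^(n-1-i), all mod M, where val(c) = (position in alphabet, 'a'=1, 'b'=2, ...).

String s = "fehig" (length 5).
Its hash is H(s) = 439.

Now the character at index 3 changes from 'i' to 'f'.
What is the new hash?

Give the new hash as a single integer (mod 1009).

val('i') = 9, val('f') = 6
Position k = 3, exponent = n-1-k = 1
B^1 mod M = 7^1 mod 1009 = 7
Delta = (6 - 9) * 7 mod 1009 = 988
New hash = (439 + 988) mod 1009 = 418

Answer: 418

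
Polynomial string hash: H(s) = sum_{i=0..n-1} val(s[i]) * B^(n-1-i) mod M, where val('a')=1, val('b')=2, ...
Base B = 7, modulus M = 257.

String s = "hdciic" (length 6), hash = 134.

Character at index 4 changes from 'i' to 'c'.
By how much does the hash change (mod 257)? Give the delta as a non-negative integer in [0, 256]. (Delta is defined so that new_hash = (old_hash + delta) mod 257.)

Answer: 215

Derivation:
Delta formula: (val(new) - val(old)) * B^(n-1-k) mod M
  val('c') - val('i') = 3 - 9 = -6
  B^(n-1-k) = 7^1 mod 257 = 7
  Delta = -6 * 7 mod 257 = 215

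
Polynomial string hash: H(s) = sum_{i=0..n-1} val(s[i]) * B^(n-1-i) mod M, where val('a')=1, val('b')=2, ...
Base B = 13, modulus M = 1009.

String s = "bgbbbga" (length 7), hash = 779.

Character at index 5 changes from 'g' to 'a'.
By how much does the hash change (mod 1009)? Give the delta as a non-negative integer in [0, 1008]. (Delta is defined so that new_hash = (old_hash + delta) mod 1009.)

Answer: 931

Derivation:
Delta formula: (val(new) - val(old)) * B^(n-1-k) mod M
  val('a') - val('g') = 1 - 7 = -6
  B^(n-1-k) = 13^1 mod 1009 = 13
  Delta = -6 * 13 mod 1009 = 931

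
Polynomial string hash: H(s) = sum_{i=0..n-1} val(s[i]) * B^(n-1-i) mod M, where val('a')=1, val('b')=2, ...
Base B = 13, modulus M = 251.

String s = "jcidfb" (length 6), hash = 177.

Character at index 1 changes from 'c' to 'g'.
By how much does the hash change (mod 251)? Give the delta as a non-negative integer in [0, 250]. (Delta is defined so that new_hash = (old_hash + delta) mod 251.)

Delta formula: (val(new) - val(old)) * B^(n-1-k) mod M
  val('g') - val('c') = 7 - 3 = 4
  B^(n-1-k) = 13^4 mod 251 = 198
  Delta = 4 * 198 mod 251 = 39

Answer: 39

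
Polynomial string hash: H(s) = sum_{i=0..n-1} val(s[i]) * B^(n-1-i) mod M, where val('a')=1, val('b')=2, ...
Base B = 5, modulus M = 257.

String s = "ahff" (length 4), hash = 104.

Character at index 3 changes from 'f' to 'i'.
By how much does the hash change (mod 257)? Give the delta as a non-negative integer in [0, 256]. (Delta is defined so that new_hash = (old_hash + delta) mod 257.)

Delta formula: (val(new) - val(old)) * B^(n-1-k) mod M
  val('i') - val('f') = 9 - 6 = 3
  B^(n-1-k) = 5^0 mod 257 = 1
  Delta = 3 * 1 mod 257 = 3

Answer: 3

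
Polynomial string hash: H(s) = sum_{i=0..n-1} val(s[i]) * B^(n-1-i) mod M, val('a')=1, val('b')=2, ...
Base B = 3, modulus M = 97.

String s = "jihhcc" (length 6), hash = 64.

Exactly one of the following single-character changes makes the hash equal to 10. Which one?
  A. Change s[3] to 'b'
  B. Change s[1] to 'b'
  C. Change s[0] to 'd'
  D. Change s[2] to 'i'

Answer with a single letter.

Answer: A

Derivation:
Option A: s[3]='h'->'b', delta=(2-8)*3^2 mod 97 = 43, hash=64+43 mod 97 = 10 <-- target
Option B: s[1]='i'->'b', delta=(2-9)*3^4 mod 97 = 15, hash=64+15 mod 97 = 79
Option C: s[0]='j'->'d', delta=(4-10)*3^5 mod 97 = 94, hash=64+94 mod 97 = 61
Option D: s[2]='h'->'i', delta=(9-8)*3^3 mod 97 = 27, hash=64+27 mod 97 = 91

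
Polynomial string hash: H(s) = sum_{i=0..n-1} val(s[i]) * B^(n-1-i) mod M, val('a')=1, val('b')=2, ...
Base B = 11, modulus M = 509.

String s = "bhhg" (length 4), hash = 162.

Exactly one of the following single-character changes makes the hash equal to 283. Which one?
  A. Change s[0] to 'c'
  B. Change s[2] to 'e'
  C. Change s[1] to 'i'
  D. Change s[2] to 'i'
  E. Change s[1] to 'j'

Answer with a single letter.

Answer: C

Derivation:
Option A: s[0]='b'->'c', delta=(3-2)*11^3 mod 509 = 313, hash=162+313 mod 509 = 475
Option B: s[2]='h'->'e', delta=(5-8)*11^1 mod 509 = 476, hash=162+476 mod 509 = 129
Option C: s[1]='h'->'i', delta=(9-8)*11^2 mod 509 = 121, hash=162+121 mod 509 = 283 <-- target
Option D: s[2]='h'->'i', delta=(9-8)*11^1 mod 509 = 11, hash=162+11 mod 509 = 173
Option E: s[1]='h'->'j', delta=(10-8)*11^2 mod 509 = 242, hash=162+242 mod 509 = 404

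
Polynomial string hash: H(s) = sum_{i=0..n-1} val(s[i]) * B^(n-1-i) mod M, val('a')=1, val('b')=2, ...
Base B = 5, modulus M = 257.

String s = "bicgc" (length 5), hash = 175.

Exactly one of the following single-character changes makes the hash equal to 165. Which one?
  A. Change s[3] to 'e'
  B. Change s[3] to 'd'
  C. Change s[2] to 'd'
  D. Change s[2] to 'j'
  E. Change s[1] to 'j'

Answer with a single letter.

Option A: s[3]='g'->'e', delta=(5-7)*5^1 mod 257 = 247, hash=175+247 mod 257 = 165 <-- target
Option B: s[3]='g'->'d', delta=(4-7)*5^1 mod 257 = 242, hash=175+242 mod 257 = 160
Option C: s[2]='c'->'d', delta=(4-3)*5^2 mod 257 = 25, hash=175+25 mod 257 = 200
Option D: s[2]='c'->'j', delta=(10-3)*5^2 mod 257 = 175, hash=175+175 mod 257 = 93
Option E: s[1]='i'->'j', delta=(10-9)*5^3 mod 257 = 125, hash=175+125 mod 257 = 43

Answer: A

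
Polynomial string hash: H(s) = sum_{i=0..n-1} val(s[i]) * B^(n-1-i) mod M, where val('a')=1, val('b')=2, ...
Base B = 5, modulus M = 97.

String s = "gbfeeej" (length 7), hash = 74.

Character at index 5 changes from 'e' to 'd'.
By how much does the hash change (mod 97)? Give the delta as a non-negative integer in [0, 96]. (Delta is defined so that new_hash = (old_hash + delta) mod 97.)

Answer: 92

Derivation:
Delta formula: (val(new) - val(old)) * B^(n-1-k) mod M
  val('d') - val('e') = 4 - 5 = -1
  B^(n-1-k) = 5^1 mod 97 = 5
  Delta = -1 * 5 mod 97 = 92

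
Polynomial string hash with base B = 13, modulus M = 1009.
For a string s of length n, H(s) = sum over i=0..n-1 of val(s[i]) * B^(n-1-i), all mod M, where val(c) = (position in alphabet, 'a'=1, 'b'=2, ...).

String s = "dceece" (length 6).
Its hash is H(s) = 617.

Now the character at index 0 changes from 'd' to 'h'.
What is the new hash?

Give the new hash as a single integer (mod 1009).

val('d') = 4, val('h') = 8
Position k = 0, exponent = n-1-k = 5
B^5 mod M = 13^5 mod 1009 = 990
Delta = (8 - 4) * 990 mod 1009 = 933
New hash = (617 + 933) mod 1009 = 541

Answer: 541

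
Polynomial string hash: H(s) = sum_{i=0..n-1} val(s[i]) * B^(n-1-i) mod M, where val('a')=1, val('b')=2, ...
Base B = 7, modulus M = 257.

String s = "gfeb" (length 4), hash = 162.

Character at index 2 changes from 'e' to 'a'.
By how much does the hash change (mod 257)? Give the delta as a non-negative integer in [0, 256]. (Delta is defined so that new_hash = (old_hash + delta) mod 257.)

Answer: 229

Derivation:
Delta formula: (val(new) - val(old)) * B^(n-1-k) mod M
  val('a') - val('e') = 1 - 5 = -4
  B^(n-1-k) = 7^1 mod 257 = 7
  Delta = -4 * 7 mod 257 = 229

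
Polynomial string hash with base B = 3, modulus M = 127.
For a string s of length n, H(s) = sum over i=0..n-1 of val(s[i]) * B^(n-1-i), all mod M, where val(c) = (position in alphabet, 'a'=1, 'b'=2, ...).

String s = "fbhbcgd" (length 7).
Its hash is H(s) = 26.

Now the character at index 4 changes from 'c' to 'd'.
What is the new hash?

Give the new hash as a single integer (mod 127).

val('c') = 3, val('d') = 4
Position k = 4, exponent = n-1-k = 2
B^2 mod M = 3^2 mod 127 = 9
Delta = (4 - 3) * 9 mod 127 = 9
New hash = (26 + 9) mod 127 = 35

Answer: 35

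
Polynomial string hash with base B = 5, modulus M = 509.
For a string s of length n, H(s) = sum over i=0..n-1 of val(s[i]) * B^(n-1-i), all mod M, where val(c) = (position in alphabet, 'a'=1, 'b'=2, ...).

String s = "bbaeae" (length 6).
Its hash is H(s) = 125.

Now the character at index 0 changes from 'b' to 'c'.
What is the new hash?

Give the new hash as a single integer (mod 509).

val('b') = 2, val('c') = 3
Position k = 0, exponent = n-1-k = 5
B^5 mod M = 5^5 mod 509 = 71
Delta = (3 - 2) * 71 mod 509 = 71
New hash = (125 + 71) mod 509 = 196

Answer: 196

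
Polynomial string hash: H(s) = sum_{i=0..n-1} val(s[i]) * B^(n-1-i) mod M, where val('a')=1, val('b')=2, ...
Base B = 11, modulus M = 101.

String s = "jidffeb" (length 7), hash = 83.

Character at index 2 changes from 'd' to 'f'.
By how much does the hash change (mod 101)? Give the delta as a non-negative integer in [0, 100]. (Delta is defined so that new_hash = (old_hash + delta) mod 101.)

Delta formula: (val(new) - val(old)) * B^(n-1-k) mod M
  val('f') - val('d') = 6 - 4 = 2
  B^(n-1-k) = 11^4 mod 101 = 97
  Delta = 2 * 97 mod 101 = 93

Answer: 93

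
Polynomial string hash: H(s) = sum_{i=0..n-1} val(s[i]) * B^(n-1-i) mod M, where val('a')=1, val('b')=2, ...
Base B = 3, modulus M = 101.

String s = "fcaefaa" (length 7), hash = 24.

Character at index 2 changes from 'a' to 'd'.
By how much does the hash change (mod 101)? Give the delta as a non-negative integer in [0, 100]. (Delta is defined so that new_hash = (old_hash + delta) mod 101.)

Answer: 41

Derivation:
Delta formula: (val(new) - val(old)) * B^(n-1-k) mod M
  val('d') - val('a') = 4 - 1 = 3
  B^(n-1-k) = 3^4 mod 101 = 81
  Delta = 3 * 81 mod 101 = 41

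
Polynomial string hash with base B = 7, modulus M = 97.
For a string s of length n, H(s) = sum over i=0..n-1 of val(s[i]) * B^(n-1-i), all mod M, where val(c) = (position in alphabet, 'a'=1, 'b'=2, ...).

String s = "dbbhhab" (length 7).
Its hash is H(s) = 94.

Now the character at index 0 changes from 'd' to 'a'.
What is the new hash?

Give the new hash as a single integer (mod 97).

val('d') = 4, val('a') = 1
Position k = 0, exponent = n-1-k = 6
B^6 mod M = 7^6 mod 97 = 85
Delta = (1 - 4) * 85 mod 97 = 36
New hash = (94 + 36) mod 97 = 33

Answer: 33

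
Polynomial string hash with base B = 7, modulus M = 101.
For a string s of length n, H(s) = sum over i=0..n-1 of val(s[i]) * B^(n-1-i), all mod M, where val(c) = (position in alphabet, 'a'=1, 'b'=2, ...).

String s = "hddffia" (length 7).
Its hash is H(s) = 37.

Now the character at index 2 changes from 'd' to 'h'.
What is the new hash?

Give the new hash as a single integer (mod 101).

val('d') = 4, val('h') = 8
Position k = 2, exponent = n-1-k = 4
B^4 mod M = 7^4 mod 101 = 78
Delta = (8 - 4) * 78 mod 101 = 9
New hash = (37 + 9) mod 101 = 46

Answer: 46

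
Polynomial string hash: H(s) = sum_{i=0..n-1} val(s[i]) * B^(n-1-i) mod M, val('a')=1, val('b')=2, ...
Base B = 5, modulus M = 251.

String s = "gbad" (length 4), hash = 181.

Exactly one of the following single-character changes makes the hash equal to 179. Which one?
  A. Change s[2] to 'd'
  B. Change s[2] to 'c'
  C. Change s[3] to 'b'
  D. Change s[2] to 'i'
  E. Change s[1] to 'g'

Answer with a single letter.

Answer: C

Derivation:
Option A: s[2]='a'->'d', delta=(4-1)*5^1 mod 251 = 15, hash=181+15 mod 251 = 196
Option B: s[2]='a'->'c', delta=(3-1)*5^1 mod 251 = 10, hash=181+10 mod 251 = 191
Option C: s[3]='d'->'b', delta=(2-4)*5^0 mod 251 = 249, hash=181+249 mod 251 = 179 <-- target
Option D: s[2]='a'->'i', delta=(9-1)*5^1 mod 251 = 40, hash=181+40 mod 251 = 221
Option E: s[1]='b'->'g', delta=(7-2)*5^2 mod 251 = 125, hash=181+125 mod 251 = 55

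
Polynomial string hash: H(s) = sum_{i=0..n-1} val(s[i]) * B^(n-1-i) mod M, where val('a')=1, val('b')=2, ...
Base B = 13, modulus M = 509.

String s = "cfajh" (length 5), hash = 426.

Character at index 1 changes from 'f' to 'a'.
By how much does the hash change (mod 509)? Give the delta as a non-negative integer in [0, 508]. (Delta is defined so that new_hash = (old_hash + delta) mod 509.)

Delta formula: (val(new) - val(old)) * B^(n-1-k) mod M
  val('a') - val('f') = 1 - 6 = -5
  B^(n-1-k) = 13^3 mod 509 = 161
  Delta = -5 * 161 mod 509 = 213

Answer: 213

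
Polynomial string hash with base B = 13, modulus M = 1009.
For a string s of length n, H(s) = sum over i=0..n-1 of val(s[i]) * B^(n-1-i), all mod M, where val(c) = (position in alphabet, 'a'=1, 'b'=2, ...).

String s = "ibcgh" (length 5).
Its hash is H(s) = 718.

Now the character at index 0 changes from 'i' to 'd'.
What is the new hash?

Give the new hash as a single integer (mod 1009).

val('i') = 9, val('d') = 4
Position k = 0, exponent = n-1-k = 4
B^4 mod M = 13^4 mod 1009 = 309
Delta = (4 - 9) * 309 mod 1009 = 473
New hash = (718 + 473) mod 1009 = 182

Answer: 182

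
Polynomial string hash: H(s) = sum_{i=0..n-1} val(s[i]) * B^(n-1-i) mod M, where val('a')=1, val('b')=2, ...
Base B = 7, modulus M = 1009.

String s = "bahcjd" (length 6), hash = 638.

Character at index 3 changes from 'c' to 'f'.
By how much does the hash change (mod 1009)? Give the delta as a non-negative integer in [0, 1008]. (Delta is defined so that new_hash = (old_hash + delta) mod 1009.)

Delta formula: (val(new) - val(old)) * B^(n-1-k) mod M
  val('f') - val('c') = 6 - 3 = 3
  B^(n-1-k) = 7^2 mod 1009 = 49
  Delta = 3 * 49 mod 1009 = 147

Answer: 147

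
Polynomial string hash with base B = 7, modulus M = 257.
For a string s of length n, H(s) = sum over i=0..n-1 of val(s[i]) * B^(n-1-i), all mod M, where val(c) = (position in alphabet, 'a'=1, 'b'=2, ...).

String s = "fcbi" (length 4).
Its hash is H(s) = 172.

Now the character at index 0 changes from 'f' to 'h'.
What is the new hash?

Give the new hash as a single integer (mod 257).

val('f') = 6, val('h') = 8
Position k = 0, exponent = n-1-k = 3
B^3 mod M = 7^3 mod 257 = 86
Delta = (8 - 6) * 86 mod 257 = 172
New hash = (172 + 172) mod 257 = 87

Answer: 87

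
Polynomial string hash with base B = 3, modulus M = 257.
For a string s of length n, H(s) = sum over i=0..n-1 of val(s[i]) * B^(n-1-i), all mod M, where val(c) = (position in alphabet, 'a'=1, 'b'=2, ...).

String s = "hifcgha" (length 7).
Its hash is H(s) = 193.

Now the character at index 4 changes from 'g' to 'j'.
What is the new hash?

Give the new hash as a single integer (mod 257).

Answer: 220

Derivation:
val('g') = 7, val('j') = 10
Position k = 4, exponent = n-1-k = 2
B^2 mod M = 3^2 mod 257 = 9
Delta = (10 - 7) * 9 mod 257 = 27
New hash = (193 + 27) mod 257 = 220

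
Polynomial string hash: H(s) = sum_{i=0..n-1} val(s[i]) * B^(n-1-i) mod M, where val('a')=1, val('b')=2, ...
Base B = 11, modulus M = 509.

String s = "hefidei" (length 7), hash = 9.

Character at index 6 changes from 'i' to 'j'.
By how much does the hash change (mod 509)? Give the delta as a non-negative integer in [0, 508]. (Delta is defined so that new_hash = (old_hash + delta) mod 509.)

Answer: 1

Derivation:
Delta formula: (val(new) - val(old)) * B^(n-1-k) mod M
  val('j') - val('i') = 10 - 9 = 1
  B^(n-1-k) = 11^0 mod 509 = 1
  Delta = 1 * 1 mod 509 = 1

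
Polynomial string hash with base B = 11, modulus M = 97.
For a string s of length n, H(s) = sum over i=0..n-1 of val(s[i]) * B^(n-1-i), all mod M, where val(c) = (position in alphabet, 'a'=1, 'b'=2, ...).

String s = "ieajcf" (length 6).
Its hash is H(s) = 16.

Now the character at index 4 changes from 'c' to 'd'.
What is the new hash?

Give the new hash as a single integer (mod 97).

val('c') = 3, val('d') = 4
Position k = 4, exponent = n-1-k = 1
B^1 mod M = 11^1 mod 97 = 11
Delta = (4 - 3) * 11 mod 97 = 11
New hash = (16 + 11) mod 97 = 27

Answer: 27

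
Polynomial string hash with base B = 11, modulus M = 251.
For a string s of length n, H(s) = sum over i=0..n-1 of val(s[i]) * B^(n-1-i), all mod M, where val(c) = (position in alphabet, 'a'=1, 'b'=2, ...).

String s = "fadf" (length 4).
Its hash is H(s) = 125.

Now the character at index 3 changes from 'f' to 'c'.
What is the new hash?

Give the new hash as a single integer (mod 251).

val('f') = 6, val('c') = 3
Position k = 3, exponent = n-1-k = 0
B^0 mod M = 11^0 mod 251 = 1
Delta = (3 - 6) * 1 mod 251 = 248
New hash = (125 + 248) mod 251 = 122

Answer: 122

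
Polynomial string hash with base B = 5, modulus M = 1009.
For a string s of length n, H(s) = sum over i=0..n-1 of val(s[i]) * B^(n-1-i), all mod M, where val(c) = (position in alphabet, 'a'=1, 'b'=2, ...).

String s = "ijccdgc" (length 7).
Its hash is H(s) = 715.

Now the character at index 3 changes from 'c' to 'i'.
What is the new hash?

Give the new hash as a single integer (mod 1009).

val('c') = 3, val('i') = 9
Position k = 3, exponent = n-1-k = 3
B^3 mod M = 5^3 mod 1009 = 125
Delta = (9 - 3) * 125 mod 1009 = 750
New hash = (715 + 750) mod 1009 = 456

Answer: 456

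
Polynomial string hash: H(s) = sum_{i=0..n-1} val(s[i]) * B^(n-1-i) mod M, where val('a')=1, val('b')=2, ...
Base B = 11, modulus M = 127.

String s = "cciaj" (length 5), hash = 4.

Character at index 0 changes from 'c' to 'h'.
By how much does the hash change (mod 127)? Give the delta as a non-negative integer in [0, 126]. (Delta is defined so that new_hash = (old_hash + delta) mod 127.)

Delta formula: (val(new) - val(old)) * B^(n-1-k) mod M
  val('h') - val('c') = 8 - 3 = 5
  B^(n-1-k) = 11^4 mod 127 = 36
  Delta = 5 * 36 mod 127 = 53

Answer: 53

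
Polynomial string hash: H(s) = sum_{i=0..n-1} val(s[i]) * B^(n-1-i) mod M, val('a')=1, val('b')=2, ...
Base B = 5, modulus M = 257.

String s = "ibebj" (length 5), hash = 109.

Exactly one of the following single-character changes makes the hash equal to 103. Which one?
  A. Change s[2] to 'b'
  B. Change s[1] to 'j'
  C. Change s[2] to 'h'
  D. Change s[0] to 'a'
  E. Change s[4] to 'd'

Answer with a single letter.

Option A: s[2]='e'->'b', delta=(2-5)*5^2 mod 257 = 182, hash=109+182 mod 257 = 34
Option B: s[1]='b'->'j', delta=(10-2)*5^3 mod 257 = 229, hash=109+229 mod 257 = 81
Option C: s[2]='e'->'h', delta=(8-5)*5^2 mod 257 = 75, hash=109+75 mod 257 = 184
Option D: s[0]='i'->'a', delta=(1-9)*5^4 mod 257 = 140, hash=109+140 mod 257 = 249
Option E: s[4]='j'->'d', delta=(4-10)*5^0 mod 257 = 251, hash=109+251 mod 257 = 103 <-- target

Answer: E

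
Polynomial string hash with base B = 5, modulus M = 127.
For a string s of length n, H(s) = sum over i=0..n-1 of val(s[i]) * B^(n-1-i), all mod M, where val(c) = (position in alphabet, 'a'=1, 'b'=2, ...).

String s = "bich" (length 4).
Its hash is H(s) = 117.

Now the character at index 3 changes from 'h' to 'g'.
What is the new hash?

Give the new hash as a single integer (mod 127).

Answer: 116

Derivation:
val('h') = 8, val('g') = 7
Position k = 3, exponent = n-1-k = 0
B^0 mod M = 5^0 mod 127 = 1
Delta = (7 - 8) * 1 mod 127 = 126
New hash = (117 + 126) mod 127 = 116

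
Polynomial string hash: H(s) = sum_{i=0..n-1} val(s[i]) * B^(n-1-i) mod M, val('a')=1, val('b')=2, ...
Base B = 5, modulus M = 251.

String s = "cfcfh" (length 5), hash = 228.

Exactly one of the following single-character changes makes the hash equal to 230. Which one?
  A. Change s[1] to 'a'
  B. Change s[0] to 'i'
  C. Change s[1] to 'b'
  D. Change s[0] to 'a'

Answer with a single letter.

Answer: C

Derivation:
Option A: s[1]='f'->'a', delta=(1-6)*5^3 mod 251 = 128, hash=228+128 mod 251 = 105
Option B: s[0]='c'->'i', delta=(9-3)*5^4 mod 251 = 236, hash=228+236 mod 251 = 213
Option C: s[1]='f'->'b', delta=(2-6)*5^3 mod 251 = 2, hash=228+2 mod 251 = 230 <-- target
Option D: s[0]='c'->'a', delta=(1-3)*5^4 mod 251 = 5, hash=228+5 mod 251 = 233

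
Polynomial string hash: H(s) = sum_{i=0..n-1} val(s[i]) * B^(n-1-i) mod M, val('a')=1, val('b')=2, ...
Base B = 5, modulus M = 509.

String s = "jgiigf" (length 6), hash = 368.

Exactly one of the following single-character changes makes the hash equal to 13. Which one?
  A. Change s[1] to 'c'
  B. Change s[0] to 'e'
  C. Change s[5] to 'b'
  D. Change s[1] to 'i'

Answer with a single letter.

Answer: B

Derivation:
Option A: s[1]='g'->'c', delta=(3-7)*5^4 mod 509 = 45, hash=368+45 mod 509 = 413
Option B: s[0]='j'->'e', delta=(5-10)*5^5 mod 509 = 154, hash=368+154 mod 509 = 13 <-- target
Option C: s[5]='f'->'b', delta=(2-6)*5^0 mod 509 = 505, hash=368+505 mod 509 = 364
Option D: s[1]='g'->'i', delta=(9-7)*5^4 mod 509 = 232, hash=368+232 mod 509 = 91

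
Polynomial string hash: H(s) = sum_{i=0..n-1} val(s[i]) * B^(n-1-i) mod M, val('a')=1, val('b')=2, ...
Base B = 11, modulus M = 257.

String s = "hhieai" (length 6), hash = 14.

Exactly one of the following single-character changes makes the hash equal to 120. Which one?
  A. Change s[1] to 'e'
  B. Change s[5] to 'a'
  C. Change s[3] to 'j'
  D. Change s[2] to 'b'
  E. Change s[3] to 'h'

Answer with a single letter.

Option A: s[1]='h'->'e', delta=(5-8)*11^4 mod 257 = 24, hash=14+24 mod 257 = 38
Option B: s[5]='i'->'a', delta=(1-9)*11^0 mod 257 = 249, hash=14+249 mod 257 = 6
Option C: s[3]='e'->'j', delta=(10-5)*11^2 mod 257 = 91, hash=14+91 mod 257 = 105
Option D: s[2]='i'->'b', delta=(2-9)*11^3 mod 257 = 192, hash=14+192 mod 257 = 206
Option E: s[3]='e'->'h', delta=(8-5)*11^2 mod 257 = 106, hash=14+106 mod 257 = 120 <-- target

Answer: E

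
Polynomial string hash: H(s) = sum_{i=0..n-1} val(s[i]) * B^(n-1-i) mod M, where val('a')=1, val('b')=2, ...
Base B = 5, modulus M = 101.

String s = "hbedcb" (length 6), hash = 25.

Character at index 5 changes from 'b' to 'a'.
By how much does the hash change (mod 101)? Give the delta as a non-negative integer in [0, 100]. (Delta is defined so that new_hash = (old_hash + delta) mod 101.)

Answer: 100

Derivation:
Delta formula: (val(new) - val(old)) * B^(n-1-k) mod M
  val('a') - val('b') = 1 - 2 = -1
  B^(n-1-k) = 5^0 mod 101 = 1
  Delta = -1 * 1 mod 101 = 100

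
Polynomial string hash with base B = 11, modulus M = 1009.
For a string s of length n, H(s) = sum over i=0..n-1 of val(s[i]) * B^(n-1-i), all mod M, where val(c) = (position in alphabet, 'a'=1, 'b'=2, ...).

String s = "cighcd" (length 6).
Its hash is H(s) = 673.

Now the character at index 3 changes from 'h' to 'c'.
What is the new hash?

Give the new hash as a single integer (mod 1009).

Answer: 68

Derivation:
val('h') = 8, val('c') = 3
Position k = 3, exponent = n-1-k = 2
B^2 mod M = 11^2 mod 1009 = 121
Delta = (3 - 8) * 121 mod 1009 = 404
New hash = (673 + 404) mod 1009 = 68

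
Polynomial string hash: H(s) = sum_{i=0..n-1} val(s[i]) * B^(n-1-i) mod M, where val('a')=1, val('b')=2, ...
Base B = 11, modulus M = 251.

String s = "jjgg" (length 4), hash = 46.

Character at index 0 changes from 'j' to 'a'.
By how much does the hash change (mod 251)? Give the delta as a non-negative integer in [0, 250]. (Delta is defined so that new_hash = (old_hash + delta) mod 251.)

Delta formula: (val(new) - val(old)) * B^(n-1-k) mod M
  val('a') - val('j') = 1 - 10 = -9
  B^(n-1-k) = 11^3 mod 251 = 76
  Delta = -9 * 76 mod 251 = 69

Answer: 69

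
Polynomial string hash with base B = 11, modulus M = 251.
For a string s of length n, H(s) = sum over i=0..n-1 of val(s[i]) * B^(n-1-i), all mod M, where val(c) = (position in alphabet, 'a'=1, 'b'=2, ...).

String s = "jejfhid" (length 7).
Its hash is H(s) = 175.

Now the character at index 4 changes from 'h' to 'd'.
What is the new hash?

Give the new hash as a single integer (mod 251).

Answer: 193

Derivation:
val('h') = 8, val('d') = 4
Position k = 4, exponent = n-1-k = 2
B^2 mod M = 11^2 mod 251 = 121
Delta = (4 - 8) * 121 mod 251 = 18
New hash = (175 + 18) mod 251 = 193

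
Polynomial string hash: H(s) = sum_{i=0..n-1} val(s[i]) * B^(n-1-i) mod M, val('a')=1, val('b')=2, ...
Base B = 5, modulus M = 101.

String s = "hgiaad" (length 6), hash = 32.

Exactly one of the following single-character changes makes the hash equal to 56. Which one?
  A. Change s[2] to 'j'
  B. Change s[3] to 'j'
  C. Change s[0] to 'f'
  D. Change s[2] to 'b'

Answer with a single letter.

Option A: s[2]='i'->'j', delta=(10-9)*5^3 mod 101 = 24, hash=32+24 mod 101 = 56 <-- target
Option B: s[3]='a'->'j', delta=(10-1)*5^2 mod 101 = 23, hash=32+23 mod 101 = 55
Option C: s[0]='h'->'f', delta=(6-8)*5^5 mod 101 = 12, hash=32+12 mod 101 = 44
Option D: s[2]='i'->'b', delta=(2-9)*5^3 mod 101 = 34, hash=32+34 mod 101 = 66

Answer: A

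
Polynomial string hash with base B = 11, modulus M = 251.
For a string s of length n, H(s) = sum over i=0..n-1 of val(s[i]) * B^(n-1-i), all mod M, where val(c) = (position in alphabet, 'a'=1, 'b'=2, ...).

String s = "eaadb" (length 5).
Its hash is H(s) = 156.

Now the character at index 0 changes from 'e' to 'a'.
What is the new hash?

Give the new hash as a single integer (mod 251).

val('e') = 5, val('a') = 1
Position k = 0, exponent = n-1-k = 4
B^4 mod M = 11^4 mod 251 = 83
Delta = (1 - 5) * 83 mod 251 = 170
New hash = (156 + 170) mod 251 = 75

Answer: 75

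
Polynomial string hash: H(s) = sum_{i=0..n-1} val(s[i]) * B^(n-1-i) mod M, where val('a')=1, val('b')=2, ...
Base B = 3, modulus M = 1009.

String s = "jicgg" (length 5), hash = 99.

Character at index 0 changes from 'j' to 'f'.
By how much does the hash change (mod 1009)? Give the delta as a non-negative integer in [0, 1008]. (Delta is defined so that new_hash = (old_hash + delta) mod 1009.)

Delta formula: (val(new) - val(old)) * B^(n-1-k) mod M
  val('f') - val('j') = 6 - 10 = -4
  B^(n-1-k) = 3^4 mod 1009 = 81
  Delta = -4 * 81 mod 1009 = 685

Answer: 685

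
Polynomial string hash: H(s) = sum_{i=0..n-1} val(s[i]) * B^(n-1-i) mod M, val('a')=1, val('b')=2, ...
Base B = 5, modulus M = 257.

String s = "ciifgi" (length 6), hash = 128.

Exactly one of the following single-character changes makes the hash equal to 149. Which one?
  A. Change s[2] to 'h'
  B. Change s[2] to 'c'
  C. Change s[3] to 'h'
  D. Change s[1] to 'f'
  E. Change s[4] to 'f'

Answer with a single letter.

Answer: B

Derivation:
Option A: s[2]='i'->'h', delta=(8-9)*5^3 mod 257 = 132, hash=128+132 mod 257 = 3
Option B: s[2]='i'->'c', delta=(3-9)*5^3 mod 257 = 21, hash=128+21 mod 257 = 149 <-- target
Option C: s[3]='f'->'h', delta=(8-6)*5^2 mod 257 = 50, hash=128+50 mod 257 = 178
Option D: s[1]='i'->'f', delta=(6-9)*5^4 mod 257 = 181, hash=128+181 mod 257 = 52
Option E: s[4]='g'->'f', delta=(6-7)*5^1 mod 257 = 252, hash=128+252 mod 257 = 123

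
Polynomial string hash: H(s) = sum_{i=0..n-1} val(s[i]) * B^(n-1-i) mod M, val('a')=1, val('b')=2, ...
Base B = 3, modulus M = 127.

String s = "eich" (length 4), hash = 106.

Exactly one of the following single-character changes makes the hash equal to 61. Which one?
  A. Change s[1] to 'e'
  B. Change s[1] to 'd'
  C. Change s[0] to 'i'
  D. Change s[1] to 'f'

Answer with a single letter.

Answer: B

Derivation:
Option A: s[1]='i'->'e', delta=(5-9)*3^2 mod 127 = 91, hash=106+91 mod 127 = 70
Option B: s[1]='i'->'d', delta=(4-9)*3^2 mod 127 = 82, hash=106+82 mod 127 = 61 <-- target
Option C: s[0]='e'->'i', delta=(9-5)*3^3 mod 127 = 108, hash=106+108 mod 127 = 87
Option D: s[1]='i'->'f', delta=(6-9)*3^2 mod 127 = 100, hash=106+100 mod 127 = 79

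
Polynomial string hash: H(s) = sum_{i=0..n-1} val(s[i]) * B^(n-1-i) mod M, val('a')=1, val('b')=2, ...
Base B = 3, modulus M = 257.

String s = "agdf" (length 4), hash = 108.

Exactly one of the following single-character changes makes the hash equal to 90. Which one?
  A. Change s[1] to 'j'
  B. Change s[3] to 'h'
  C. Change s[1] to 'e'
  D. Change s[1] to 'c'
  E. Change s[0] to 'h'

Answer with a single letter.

Option A: s[1]='g'->'j', delta=(10-7)*3^2 mod 257 = 27, hash=108+27 mod 257 = 135
Option B: s[3]='f'->'h', delta=(8-6)*3^0 mod 257 = 2, hash=108+2 mod 257 = 110
Option C: s[1]='g'->'e', delta=(5-7)*3^2 mod 257 = 239, hash=108+239 mod 257 = 90 <-- target
Option D: s[1]='g'->'c', delta=(3-7)*3^2 mod 257 = 221, hash=108+221 mod 257 = 72
Option E: s[0]='a'->'h', delta=(8-1)*3^3 mod 257 = 189, hash=108+189 mod 257 = 40

Answer: C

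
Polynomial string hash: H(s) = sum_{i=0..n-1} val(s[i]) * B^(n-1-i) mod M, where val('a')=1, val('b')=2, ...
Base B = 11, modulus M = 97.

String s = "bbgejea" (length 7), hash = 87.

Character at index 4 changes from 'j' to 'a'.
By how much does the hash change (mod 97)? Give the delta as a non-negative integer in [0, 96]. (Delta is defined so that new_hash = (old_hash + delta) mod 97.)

Answer: 75

Derivation:
Delta formula: (val(new) - val(old)) * B^(n-1-k) mod M
  val('a') - val('j') = 1 - 10 = -9
  B^(n-1-k) = 11^2 mod 97 = 24
  Delta = -9 * 24 mod 97 = 75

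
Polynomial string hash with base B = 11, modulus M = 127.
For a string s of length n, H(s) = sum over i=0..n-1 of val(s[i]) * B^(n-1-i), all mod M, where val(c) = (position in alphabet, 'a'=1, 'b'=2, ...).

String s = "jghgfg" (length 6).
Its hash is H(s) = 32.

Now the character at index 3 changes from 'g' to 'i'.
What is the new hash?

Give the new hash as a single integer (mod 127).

Answer: 20

Derivation:
val('g') = 7, val('i') = 9
Position k = 3, exponent = n-1-k = 2
B^2 mod M = 11^2 mod 127 = 121
Delta = (9 - 7) * 121 mod 127 = 115
New hash = (32 + 115) mod 127 = 20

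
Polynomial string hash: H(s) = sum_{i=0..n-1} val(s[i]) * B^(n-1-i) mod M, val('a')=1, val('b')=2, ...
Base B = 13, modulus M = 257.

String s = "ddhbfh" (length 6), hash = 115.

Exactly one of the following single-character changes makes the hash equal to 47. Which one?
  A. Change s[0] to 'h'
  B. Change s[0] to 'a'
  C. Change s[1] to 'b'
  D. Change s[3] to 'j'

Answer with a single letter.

Answer: C

Derivation:
Option A: s[0]='d'->'h', delta=(8-4)*13^5 mod 257 = 226, hash=115+226 mod 257 = 84
Option B: s[0]='d'->'a', delta=(1-4)*13^5 mod 257 = 216, hash=115+216 mod 257 = 74
Option C: s[1]='d'->'b', delta=(2-4)*13^4 mod 257 = 189, hash=115+189 mod 257 = 47 <-- target
Option D: s[3]='b'->'j', delta=(10-2)*13^2 mod 257 = 67, hash=115+67 mod 257 = 182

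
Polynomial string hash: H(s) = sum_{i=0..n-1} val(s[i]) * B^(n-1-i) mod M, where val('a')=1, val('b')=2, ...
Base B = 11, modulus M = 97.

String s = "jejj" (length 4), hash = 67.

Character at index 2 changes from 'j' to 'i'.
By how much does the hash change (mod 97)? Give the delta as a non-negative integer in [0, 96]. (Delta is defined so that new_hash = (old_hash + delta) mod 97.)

Answer: 86

Derivation:
Delta formula: (val(new) - val(old)) * B^(n-1-k) mod M
  val('i') - val('j') = 9 - 10 = -1
  B^(n-1-k) = 11^1 mod 97 = 11
  Delta = -1 * 11 mod 97 = 86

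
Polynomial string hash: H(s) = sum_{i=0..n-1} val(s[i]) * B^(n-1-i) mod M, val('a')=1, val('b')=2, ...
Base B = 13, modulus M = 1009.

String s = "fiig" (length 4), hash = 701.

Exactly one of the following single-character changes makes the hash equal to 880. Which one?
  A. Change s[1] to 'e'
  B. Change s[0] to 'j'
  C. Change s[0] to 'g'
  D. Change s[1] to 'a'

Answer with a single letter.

Answer: C

Derivation:
Option A: s[1]='i'->'e', delta=(5-9)*13^2 mod 1009 = 333, hash=701+333 mod 1009 = 25
Option B: s[0]='f'->'j', delta=(10-6)*13^3 mod 1009 = 716, hash=701+716 mod 1009 = 408
Option C: s[0]='f'->'g', delta=(7-6)*13^3 mod 1009 = 179, hash=701+179 mod 1009 = 880 <-- target
Option D: s[1]='i'->'a', delta=(1-9)*13^2 mod 1009 = 666, hash=701+666 mod 1009 = 358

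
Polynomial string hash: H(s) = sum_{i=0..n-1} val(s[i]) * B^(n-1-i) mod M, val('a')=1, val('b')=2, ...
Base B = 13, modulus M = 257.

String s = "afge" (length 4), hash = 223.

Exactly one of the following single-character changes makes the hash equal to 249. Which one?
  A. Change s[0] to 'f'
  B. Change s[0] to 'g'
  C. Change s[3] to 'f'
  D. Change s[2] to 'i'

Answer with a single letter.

Answer: D

Derivation:
Option A: s[0]='a'->'f', delta=(6-1)*13^3 mod 257 = 191, hash=223+191 mod 257 = 157
Option B: s[0]='a'->'g', delta=(7-1)*13^3 mod 257 = 75, hash=223+75 mod 257 = 41
Option C: s[3]='e'->'f', delta=(6-5)*13^0 mod 257 = 1, hash=223+1 mod 257 = 224
Option D: s[2]='g'->'i', delta=(9-7)*13^1 mod 257 = 26, hash=223+26 mod 257 = 249 <-- target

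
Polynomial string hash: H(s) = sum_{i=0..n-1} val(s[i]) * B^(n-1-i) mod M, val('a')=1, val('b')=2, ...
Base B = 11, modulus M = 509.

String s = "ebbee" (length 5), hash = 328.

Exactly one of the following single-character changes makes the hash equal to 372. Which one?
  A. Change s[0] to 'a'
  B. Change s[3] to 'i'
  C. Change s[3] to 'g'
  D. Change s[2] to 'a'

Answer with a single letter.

Answer: B

Derivation:
Option A: s[0]='e'->'a', delta=(1-5)*11^4 mod 509 = 480, hash=328+480 mod 509 = 299
Option B: s[3]='e'->'i', delta=(9-5)*11^1 mod 509 = 44, hash=328+44 mod 509 = 372 <-- target
Option C: s[3]='e'->'g', delta=(7-5)*11^1 mod 509 = 22, hash=328+22 mod 509 = 350
Option D: s[2]='b'->'a', delta=(1-2)*11^2 mod 509 = 388, hash=328+388 mod 509 = 207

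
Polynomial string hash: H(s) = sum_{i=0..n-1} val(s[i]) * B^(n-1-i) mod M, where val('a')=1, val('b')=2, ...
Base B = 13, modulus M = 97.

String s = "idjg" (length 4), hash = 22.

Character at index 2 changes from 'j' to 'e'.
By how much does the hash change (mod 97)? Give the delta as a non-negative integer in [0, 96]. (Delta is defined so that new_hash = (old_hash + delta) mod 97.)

Delta formula: (val(new) - val(old)) * B^(n-1-k) mod M
  val('e') - val('j') = 5 - 10 = -5
  B^(n-1-k) = 13^1 mod 97 = 13
  Delta = -5 * 13 mod 97 = 32

Answer: 32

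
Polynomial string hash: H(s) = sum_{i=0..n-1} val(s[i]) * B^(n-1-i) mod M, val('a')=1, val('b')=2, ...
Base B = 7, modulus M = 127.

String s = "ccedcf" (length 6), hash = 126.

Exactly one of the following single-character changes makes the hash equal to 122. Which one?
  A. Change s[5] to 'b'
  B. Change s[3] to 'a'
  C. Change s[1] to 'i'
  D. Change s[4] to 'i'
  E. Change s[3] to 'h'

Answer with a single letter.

Answer: A

Derivation:
Option A: s[5]='f'->'b', delta=(2-6)*7^0 mod 127 = 123, hash=126+123 mod 127 = 122 <-- target
Option B: s[3]='d'->'a', delta=(1-4)*7^2 mod 127 = 107, hash=126+107 mod 127 = 106
Option C: s[1]='c'->'i', delta=(9-3)*7^4 mod 127 = 55, hash=126+55 mod 127 = 54
Option D: s[4]='c'->'i', delta=(9-3)*7^1 mod 127 = 42, hash=126+42 mod 127 = 41
Option E: s[3]='d'->'h', delta=(8-4)*7^2 mod 127 = 69, hash=126+69 mod 127 = 68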